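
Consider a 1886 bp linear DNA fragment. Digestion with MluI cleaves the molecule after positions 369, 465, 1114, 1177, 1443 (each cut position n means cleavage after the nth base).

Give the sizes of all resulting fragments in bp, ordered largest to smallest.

Linear molecule, 5 cuts → 6 fragments:
  369 − 0 = 369 bp
  465 − 369 = 96 bp
  1114 − 465 = 649 bp
  1177 − 1114 = 63 bp
  1443 − 1177 = 266 bp
  1886 − 1443 = 443 bp
Sorted largest to smallest: 649, 443, 369, 266, 96, 63 bp.

649, 443, 369, 266, 96, 63 bp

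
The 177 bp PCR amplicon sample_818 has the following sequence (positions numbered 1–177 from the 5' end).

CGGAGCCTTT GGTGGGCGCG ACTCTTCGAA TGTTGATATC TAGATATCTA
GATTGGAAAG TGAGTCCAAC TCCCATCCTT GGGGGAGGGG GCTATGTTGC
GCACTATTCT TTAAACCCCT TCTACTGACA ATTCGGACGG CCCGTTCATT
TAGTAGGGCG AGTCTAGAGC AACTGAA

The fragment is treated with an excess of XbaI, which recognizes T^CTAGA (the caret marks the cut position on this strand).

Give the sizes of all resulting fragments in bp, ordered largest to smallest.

116, 39, 14, 8 bp

XbaI sites (TCTAGA) start at positions 39, 47, 163.
XbaI cuts after the first base of each site, so after positions 39, 47, 163.
Linear molecule, 3 cuts → 4 fragments:
  1–39 → 39 bp
  40–47 → 8 bp
  48–163 → 116 bp
  164–177 → 14 bp
Sorted largest to smallest: 116, 39, 14, 8 bp.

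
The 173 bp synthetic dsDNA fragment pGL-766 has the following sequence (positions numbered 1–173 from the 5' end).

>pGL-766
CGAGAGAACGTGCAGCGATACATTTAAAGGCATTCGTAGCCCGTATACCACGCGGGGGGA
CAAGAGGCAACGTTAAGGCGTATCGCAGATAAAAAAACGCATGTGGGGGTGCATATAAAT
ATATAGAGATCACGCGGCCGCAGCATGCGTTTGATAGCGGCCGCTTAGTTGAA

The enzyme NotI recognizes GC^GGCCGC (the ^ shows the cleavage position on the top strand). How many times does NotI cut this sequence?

2

GCGGCCGC occurs starting at positions 134, 157.
NotI cuts at 2 sites.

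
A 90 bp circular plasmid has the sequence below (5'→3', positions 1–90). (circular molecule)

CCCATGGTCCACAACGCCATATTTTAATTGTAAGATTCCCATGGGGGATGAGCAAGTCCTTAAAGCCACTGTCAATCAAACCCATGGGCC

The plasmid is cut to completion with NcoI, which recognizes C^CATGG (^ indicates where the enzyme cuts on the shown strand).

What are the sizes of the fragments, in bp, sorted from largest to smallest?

NcoI sites (CCATGG) start at positions 2, 39, 82.
NcoI cuts after the first base of each site, so after positions 2, 39, 82.
Circular molecule, 3 cuts → 3 fragments:
  3–39 → 37 bp
  40–82 → 43 bp
  83–90 then 1–2 → 8 + 2 = 10 bp
Sorted largest to smallest: 43, 37, 10 bp.

43, 37, 10 bp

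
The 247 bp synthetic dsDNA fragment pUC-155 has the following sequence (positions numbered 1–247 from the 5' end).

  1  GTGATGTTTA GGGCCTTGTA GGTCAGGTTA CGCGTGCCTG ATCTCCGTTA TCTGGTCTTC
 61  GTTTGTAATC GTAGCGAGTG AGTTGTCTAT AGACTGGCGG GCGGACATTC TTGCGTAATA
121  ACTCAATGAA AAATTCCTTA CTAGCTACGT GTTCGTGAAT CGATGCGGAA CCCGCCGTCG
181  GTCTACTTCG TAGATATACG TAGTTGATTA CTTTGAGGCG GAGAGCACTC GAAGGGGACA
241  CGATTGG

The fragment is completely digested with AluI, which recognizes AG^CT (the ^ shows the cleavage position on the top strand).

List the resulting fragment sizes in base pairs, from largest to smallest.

144, 103 bp

The AluI site (AGCT) starts at position 143.
AluI cuts after base 2 of each site, so after position 144.
Linear molecule, 1 cut → 2 fragments:
  1–144 → 144 bp
  145–247 → 103 bp
Sorted largest to smallest: 144, 103 bp.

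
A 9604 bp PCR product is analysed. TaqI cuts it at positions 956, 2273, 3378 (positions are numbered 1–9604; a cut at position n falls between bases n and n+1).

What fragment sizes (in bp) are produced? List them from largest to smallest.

6226, 1317, 1105, 956 bp

Linear molecule, 3 cuts → 4 fragments:
  956 − 0 = 956 bp
  2273 − 956 = 1317 bp
  3378 − 2273 = 1105 bp
  9604 − 3378 = 6226 bp
Sorted largest to smallest: 6226, 1317, 1105, 956 bp.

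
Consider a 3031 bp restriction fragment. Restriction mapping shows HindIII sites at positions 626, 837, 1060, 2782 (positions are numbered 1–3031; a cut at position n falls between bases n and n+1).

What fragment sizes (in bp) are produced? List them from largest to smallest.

Linear molecule, 4 cuts → 5 fragments:
  626 − 0 = 626 bp
  837 − 626 = 211 bp
  1060 − 837 = 223 bp
  2782 − 1060 = 1722 bp
  3031 − 2782 = 249 bp
Sorted largest to smallest: 1722, 626, 249, 223, 211 bp.

1722, 626, 249, 223, 211 bp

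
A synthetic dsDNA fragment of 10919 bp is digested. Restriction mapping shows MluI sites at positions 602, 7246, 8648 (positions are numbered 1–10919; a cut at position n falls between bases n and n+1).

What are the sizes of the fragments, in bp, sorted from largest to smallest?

Linear molecule, 3 cuts → 4 fragments:
  602 − 0 = 602 bp
  7246 − 602 = 6644 bp
  8648 − 7246 = 1402 bp
  10919 − 8648 = 2271 bp
Sorted largest to smallest: 6644, 2271, 1402, 602 bp.

6644, 2271, 1402, 602 bp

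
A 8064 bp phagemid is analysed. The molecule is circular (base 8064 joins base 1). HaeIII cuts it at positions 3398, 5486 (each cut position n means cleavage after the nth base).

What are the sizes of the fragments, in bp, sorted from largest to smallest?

5976, 2088 bp

Circular molecule, 2 cuts → 2 fragments:
  5486 − 3398 = 2088 bp
  wrap: 8064 − 5486 + 3398 = 5976 bp
Sorted largest to smallest: 5976, 2088 bp.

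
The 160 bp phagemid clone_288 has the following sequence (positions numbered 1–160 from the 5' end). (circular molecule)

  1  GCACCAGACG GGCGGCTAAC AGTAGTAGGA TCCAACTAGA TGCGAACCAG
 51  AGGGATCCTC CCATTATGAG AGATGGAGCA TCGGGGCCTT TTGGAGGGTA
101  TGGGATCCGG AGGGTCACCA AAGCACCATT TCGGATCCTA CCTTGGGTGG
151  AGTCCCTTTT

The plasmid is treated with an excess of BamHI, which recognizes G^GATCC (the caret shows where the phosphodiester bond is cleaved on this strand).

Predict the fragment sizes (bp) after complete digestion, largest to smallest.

BamHI sites (GGATCC) start at positions 28, 53, 103, 133.
BamHI cuts after the first base of each site, so after positions 28, 53, 103, 133.
Circular molecule, 4 cuts → 4 fragments:
  29–53 → 25 bp
  54–103 → 50 bp
  104–133 → 30 bp
  134–160 then 1–28 → 27 + 28 = 55 bp
Sorted largest to smallest: 55, 50, 30, 25 bp.

55, 50, 30, 25 bp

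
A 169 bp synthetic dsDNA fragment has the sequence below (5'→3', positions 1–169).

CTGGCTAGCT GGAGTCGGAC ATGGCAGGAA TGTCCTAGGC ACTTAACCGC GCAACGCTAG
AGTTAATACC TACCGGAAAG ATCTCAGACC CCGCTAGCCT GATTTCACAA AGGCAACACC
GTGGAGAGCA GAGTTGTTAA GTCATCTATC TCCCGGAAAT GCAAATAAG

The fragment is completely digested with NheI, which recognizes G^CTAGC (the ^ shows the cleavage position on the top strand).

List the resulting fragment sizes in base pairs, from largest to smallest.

NheI sites (GCTAGC) start at positions 4, 93.
NheI cuts after the first base of each site, so after positions 4, 93.
Linear molecule, 2 cuts → 3 fragments:
  1–4 → 4 bp
  5–93 → 89 bp
  94–169 → 76 bp
Sorted largest to smallest: 89, 76, 4 bp.

89, 76, 4 bp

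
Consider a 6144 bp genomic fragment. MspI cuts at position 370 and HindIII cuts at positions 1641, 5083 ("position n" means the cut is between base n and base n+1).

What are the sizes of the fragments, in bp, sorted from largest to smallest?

Combined cut positions (sorted): 370, 1641, 5083.
Linear molecule, 3 cuts → 4 fragments:
  370 − 0 = 370 bp
  1641 − 370 = 1271 bp
  5083 − 1641 = 3442 bp
  6144 − 5083 = 1061 bp
Sorted largest to smallest: 3442, 1271, 1061, 370 bp.

3442, 1271, 1061, 370 bp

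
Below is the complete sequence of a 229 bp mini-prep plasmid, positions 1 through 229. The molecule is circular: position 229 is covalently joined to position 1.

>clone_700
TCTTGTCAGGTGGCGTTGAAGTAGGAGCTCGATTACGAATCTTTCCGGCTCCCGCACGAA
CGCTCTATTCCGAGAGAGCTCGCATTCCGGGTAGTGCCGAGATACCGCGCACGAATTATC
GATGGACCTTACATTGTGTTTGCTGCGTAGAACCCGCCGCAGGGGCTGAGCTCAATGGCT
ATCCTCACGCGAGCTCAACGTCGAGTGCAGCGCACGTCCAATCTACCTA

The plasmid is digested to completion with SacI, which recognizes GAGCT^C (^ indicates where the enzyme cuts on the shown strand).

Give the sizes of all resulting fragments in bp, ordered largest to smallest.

92, 63, 51, 23 bp

SacI sites (GAGCTC) start at positions 25, 76, 168, 191.
SacI cuts after base 5 of each site (before the last base), so after positions 29, 80, 172, 195.
Circular molecule, 4 cuts → 4 fragments:
  30–80 → 51 bp
  81–172 → 92 bp
  173–195 → 23 bp
  196–229 then 1–29 → 34 + 29 = 63 bp
Sorted largest to smallest: 92, 63, 51, 23 bp.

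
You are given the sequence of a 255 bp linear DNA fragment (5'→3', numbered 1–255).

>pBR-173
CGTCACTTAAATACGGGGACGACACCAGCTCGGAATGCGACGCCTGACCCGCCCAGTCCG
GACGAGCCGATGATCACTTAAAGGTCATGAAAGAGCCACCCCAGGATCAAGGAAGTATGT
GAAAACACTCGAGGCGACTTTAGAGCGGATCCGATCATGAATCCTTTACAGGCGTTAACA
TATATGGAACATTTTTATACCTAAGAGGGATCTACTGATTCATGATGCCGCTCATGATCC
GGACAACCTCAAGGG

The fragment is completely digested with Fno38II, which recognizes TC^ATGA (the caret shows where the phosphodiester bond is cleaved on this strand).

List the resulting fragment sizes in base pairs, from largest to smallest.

86, 70, 65, 22, 12 bp

Fno38II sites (TCATGA) start at positions 85, 155, 220, 232.
Fno38II cuts after base 2 of each site, so after positions 86, 156, 221, 233.
Linear molecule, 4 cuts → 5 fragments:
  1–86 → 86 bp
  87–156 → 70 bp
  157–221 → 65 bp
  222–233 → 12 bp
  234–255 → 22 bp
Sorted largest to smallest: 86, 70, 65, 22, 12 bp.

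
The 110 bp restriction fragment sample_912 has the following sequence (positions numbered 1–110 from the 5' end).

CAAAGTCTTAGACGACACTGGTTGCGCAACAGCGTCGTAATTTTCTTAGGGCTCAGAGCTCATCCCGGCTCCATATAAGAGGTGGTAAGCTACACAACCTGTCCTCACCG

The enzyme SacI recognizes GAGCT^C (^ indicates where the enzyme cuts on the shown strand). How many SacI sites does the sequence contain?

1

GAGCTC occurs starting at position 56.
SacI cuts at 1 site.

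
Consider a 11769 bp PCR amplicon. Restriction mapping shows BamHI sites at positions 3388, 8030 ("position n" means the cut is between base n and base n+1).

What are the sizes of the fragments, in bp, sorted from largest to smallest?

4642, 3739, 3388 bp

Linear molecule, 2 cuts → 3 fragments:
  3388 − 0 = 3388 bp
  8030 − 3388 = 4642 bp
  11769 − 8030 = 3739 bp
Sorted largest to smallest: 4642, 3739, 3388 bp.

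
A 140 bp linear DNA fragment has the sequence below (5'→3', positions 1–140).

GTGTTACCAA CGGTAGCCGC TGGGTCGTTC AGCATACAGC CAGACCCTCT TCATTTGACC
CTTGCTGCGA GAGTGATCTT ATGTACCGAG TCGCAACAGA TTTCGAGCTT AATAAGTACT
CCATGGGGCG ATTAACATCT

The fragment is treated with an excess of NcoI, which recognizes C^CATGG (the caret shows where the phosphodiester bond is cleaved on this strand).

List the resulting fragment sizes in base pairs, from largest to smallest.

The NcoI site (CCATGG) starts at position 121.
NcoI cuts after the first base of each site, so after position 121.
Linear molecule, 1 cut → 2 fragments:
  1–121 → 121 bp
  122–140 → 19 bp
Sorted largest to smallest: 121, 19 bp.

121, 19 bp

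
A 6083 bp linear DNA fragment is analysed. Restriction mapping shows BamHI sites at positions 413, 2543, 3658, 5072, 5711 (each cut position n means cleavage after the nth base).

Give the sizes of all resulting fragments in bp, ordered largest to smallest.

Linear molecule, 5 cuts → 6 fragments:
  413 − 0 = 413 bp
  2543 − 413 = 2130 bp
  3658 − 2543 = 1115 bp
  5072 − 3658 = 1414 bp
  5711 − 5072 = 639 bp
  6083 − 5711 = 372 bp
Sorted largest to smallest: 2130, 1414, 1115, 639, 413, 372 bp.

2130, 1414, 1115, 639, 413, 372 bp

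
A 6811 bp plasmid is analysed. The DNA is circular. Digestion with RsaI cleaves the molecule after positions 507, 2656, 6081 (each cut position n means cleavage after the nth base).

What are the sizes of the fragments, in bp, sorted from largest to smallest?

3425, 2149, 1237 bp

Circular molecule, 3 cuts → 3 fragments:
  2656 − 507 = 2149 bp
  6081 − 2656 = 3425 bp
  wrap: 6811 − 6081 + 507 = 1237 bp
Sorted largest to smallest: 3425, 2149, 1237 bp.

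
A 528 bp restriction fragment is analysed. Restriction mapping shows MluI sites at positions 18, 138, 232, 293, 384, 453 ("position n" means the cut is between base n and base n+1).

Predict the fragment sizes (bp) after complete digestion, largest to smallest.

Linear molecule, 6 cuts → 7 fragments:
  18 − 0 = 18 bp
  138 − 18 = 120 bp
  232 − 138 = 94 bp
  293 − 232 = 61 bp
  384 − 293 = 91 bp
  453 − 384 = 69 bp
  528 − 453 = 75 bp
Sorted largest to smallest: 120, 94, 91, 75, 69, 61, 18 bp.

120, 94, 91, 75, 69, 61, 18 bp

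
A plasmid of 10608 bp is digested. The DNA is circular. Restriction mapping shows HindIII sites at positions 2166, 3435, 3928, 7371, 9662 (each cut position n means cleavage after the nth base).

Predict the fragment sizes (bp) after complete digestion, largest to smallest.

3443, 3112, 2291, 1269, 493 bp

Circular molecule, 5 cuts → 5 fragments:
  3435 − 2166 = 1269 bp
  3928 − 3435 = 493 bp
  7371 − 3928 = 3443 bp
  9662 − 7371 = 2291 bp
  wrap: 10608 − 9662 + 2166 = 3112 bp
Sorted largest to smallest: 3443, 3112, 2291, 1269, 493 bp.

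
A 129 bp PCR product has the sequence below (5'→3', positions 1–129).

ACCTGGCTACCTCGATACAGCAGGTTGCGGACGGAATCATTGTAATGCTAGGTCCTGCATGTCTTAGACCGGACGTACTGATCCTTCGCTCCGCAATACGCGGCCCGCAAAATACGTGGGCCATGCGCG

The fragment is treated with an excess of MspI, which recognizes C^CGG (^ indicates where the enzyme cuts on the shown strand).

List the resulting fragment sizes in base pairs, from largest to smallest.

69, 60 bp

The MspI site (CCGG) starts at position 69.
MspI cuts after the first base of each site, so after position 69.
Linear molecule, 1 cut → 2 fragments:
  1–69 → 69 bp
  70–129 → 60 bp
Sorted largest to smallest: 69, 60 bp.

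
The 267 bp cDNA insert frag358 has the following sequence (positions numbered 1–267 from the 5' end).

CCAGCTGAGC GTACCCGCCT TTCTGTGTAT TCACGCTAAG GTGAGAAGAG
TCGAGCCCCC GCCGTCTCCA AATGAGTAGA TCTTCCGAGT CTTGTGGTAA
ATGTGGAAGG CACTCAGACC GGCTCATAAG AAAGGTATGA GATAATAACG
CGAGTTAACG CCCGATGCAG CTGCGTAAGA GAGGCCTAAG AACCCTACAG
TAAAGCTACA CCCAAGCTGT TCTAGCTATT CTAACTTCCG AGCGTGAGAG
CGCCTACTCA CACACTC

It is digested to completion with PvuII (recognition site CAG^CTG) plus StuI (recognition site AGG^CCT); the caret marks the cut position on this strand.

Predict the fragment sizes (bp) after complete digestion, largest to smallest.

PvuII sites (CAGCTG) start at positions 2, 168.
PvuII cuts after base 3 of each site, so after positions 4, 170.
The StuI site (AGGCCT) starts at position 182.
StuI cuts after base 3 of each site, so after position 184.
Combined cut positions: 4, 170, 184.
Linear molecule, 3 cuts → 4 fragments:
  1–4 → 4 bp
  5–170 → 166 bp
  171–184 → 14 bp
  185–267 → 83 bp
Sorted largest to smallest: 166, 83, 14, 4 bp.

166, 83, 14, 4 bp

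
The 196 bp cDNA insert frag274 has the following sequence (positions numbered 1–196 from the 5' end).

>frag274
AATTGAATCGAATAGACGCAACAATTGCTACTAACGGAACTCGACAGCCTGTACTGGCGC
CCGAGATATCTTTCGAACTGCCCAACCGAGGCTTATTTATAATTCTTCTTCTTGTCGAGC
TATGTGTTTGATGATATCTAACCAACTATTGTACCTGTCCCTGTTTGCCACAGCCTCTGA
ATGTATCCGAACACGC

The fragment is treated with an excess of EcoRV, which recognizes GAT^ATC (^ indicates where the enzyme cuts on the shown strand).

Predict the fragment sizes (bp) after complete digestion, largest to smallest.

EcoRV sites (GATATC) start at positions 65, 133.
EcoRV cuts after base 3 of each site, so after positions 67, 135.
Linear molecule, 2 cuts → 3 fragments:
  1–67 → 67 bp
  68–135 → 68 bp
  136–196 → 61 bp
Sorted largest to smallest: 68, 67, 61 bp.

68, 67, 61 bp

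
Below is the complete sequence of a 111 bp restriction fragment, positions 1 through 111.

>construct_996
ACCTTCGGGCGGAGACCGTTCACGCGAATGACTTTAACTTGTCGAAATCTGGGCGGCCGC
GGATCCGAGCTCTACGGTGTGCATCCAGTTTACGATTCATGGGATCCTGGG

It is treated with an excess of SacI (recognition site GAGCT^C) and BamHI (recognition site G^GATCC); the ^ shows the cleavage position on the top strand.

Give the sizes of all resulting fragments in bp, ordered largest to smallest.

The SacI site (GAGCTC) starts at position 67.
SacI cuts after base 5 of each site (before the last base), so after position 71.
BamHI sites (GGATCC) start at positions 61, 102.
BamHI cuts after the first base of each site, so after positions 61, 102.
Combined cut positions: 61, 71, 102.
Linear molecule, 3 cuts → 4 fragments:
  1–61 → 61 bp
  62–71 → 10 bp
  72–102 → 31 bp
  103–111 → 9 bp
Sorted largest to smallest: 61, 31, 10, 9 bp.

61, 31, 10, 9 bp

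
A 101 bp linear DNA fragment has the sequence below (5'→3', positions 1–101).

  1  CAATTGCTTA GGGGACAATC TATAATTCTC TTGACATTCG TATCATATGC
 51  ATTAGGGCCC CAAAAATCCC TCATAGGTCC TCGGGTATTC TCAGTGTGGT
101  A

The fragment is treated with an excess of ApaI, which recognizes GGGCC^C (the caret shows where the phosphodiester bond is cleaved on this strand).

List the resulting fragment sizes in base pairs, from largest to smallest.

59, 42 bp

The ApaI site (GGGCCC) starts at position 55.
ApaI cuts after base 5 of each site (before the last base), so after position 59.
Linear molecule, 1 cut → 2 fragments:
  1–59 → 59 bp
  60–101 → 42 bp
Sorted largest to smallest: 59, 42 bp.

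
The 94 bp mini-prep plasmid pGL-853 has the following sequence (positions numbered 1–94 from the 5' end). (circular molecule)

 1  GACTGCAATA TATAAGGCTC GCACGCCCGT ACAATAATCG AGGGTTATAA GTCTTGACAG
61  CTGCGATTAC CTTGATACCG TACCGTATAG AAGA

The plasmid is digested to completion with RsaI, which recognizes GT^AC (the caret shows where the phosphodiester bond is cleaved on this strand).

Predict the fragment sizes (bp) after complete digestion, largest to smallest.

51, 43 bp

RsaI sites (GTAC) start at positions 29, 80.
RsaI cuts after base 2 of each site, so after positions 30, 81.
Circular molecule, 2 cuts → 2 fragments:
  31–81 → 51 bp
  82–94 then 1–30 → 13 + 30 = 43 bp
Sorted largest to smallest: 51, 43 bp.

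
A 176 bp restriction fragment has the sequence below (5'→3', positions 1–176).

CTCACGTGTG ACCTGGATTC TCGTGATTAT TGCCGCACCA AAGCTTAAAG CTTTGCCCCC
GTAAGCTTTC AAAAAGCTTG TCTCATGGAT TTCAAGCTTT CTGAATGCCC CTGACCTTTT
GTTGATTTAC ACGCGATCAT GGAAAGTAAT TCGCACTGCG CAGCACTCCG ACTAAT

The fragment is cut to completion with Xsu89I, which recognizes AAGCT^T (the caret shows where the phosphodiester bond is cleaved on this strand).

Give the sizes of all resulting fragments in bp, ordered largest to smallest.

78, 45, 20, 15, 11, 7 bp

Xsu89I sites (AAGCTT) start at positions 41, 48, 63, 74, 94.
Xsu89I cuts after base 5 of each site (before the last base), so after positions 45, 52, 67, 78, 98.
Linear molecule, 5 cuts → 6 fragments:
  1–45 → 45 bp
  46–52 → 7 bp
  53–67 → 15 bp
  68–78 → 11 bp
  79–98 → 20 bp
  99–176 → 78 bp
Sorted largest to smallest: 78, 45, 20, 15, 11, 7 bp.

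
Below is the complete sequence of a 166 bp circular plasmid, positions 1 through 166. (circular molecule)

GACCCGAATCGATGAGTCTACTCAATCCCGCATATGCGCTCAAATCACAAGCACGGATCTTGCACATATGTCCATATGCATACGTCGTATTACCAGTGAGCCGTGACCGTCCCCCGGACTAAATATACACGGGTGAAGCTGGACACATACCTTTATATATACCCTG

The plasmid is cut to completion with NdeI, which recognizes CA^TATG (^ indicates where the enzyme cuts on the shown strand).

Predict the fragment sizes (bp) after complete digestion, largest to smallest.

NdeI sites (CATATG) start at positions 31, 65, 73.
NdeI cuts after base 2 of each site, so after positions 32, 66, 74.
Circular molecule, 3 cuts → 3 fragments:
  33–66 → 34 bp
  67–74 → 8 bp
  75–166 then 1–32 → 92 + 32 = 124 bp
Sorted largest to smallest: 124, 34, 8 bp.

124, 34, 8 bp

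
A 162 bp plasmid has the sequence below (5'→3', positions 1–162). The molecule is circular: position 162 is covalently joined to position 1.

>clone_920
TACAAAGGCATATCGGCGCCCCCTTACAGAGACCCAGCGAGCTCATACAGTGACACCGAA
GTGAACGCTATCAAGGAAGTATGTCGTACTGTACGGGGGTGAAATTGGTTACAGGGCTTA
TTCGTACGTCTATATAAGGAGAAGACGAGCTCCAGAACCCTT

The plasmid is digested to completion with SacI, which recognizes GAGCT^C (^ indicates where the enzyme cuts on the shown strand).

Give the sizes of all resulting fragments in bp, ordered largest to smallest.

108, 54 bp

SacI sites (GAGCTC) start at positions 39, 147.
SacI cuts after base 5 of each site (before the last base), so after positions 43, 151.
Circular molecule, 2 cuts → 2 fragments:
  44–151 → 108 bp
  152–162 then 1–43 → 11 + 43 = 54 bp
Sorted largest to smallest: 108, 54 bp.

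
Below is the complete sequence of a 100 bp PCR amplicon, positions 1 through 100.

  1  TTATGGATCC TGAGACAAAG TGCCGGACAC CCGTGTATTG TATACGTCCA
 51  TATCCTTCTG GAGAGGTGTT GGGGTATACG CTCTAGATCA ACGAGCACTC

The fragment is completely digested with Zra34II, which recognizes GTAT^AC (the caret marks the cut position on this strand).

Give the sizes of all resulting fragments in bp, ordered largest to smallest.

43, 34, 23 bp

Zra34II sites (GTATAC) start at positions 40, 74.
Zra34II cuts after base 4 of each site, so after positions 43, 77.
Linear molecule, 2 cuts → 3 fragments:
  1–43 → 43 bp
  44–77 → 34 bp
  78–100 → 23 bp
Sorted largest to smallest: 43, 34, 23 bp.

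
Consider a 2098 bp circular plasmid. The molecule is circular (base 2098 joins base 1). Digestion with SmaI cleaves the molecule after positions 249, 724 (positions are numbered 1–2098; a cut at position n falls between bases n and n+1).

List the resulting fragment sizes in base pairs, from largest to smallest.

Circular molecule, 2 cuts → 2 fragments:
  724 − 249 = 475 bp
  wrap: 2098 − 724 + 249 = 1623 bp
Sorted largest to smallest: 1623, 475 bp.

1623, 475 bp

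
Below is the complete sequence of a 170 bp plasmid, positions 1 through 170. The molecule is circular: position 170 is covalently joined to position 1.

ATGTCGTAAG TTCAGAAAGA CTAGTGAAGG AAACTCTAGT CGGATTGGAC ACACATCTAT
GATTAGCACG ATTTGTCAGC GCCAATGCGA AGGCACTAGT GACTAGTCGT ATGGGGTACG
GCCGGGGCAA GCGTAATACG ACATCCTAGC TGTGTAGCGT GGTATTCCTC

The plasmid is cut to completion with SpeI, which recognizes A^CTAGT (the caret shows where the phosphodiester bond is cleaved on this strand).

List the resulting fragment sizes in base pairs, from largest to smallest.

88, 75, 7 bp

SpeI sites (ACTAGT) start at positions 20, 95, 102.
SpeI cuts after the first base of each site, so after positions 20, 95, 102.
Circular molecule, 3 cuts → 3 fragments:
  21–95 → 75 bp
  96–102 → 7 bp
  103–170 then 1–20 → 68 + 20 = 88 bp
Sorted largest to smallest: 88, 75, 7 bp.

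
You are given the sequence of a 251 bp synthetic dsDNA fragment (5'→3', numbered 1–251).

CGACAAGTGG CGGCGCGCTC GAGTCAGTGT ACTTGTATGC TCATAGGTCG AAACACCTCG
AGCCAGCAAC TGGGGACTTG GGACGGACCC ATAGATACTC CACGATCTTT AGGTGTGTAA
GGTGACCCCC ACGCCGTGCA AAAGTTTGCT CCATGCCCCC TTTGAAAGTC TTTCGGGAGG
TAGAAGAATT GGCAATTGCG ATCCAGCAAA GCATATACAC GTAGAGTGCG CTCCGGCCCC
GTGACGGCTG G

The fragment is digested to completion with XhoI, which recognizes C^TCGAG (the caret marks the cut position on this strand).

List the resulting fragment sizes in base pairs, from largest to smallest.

XhoI sites (CTCGAG) start at positions 18, 57.
XhoI cuts after the first base of each site, so after positions 18, 57.
Linear molecule, 2 cuts → 3 fragments:
  1–18 → 18 bp
  19–57 → 39 bp
  58–251 → 194 bp
Sorted largest to smallest: 194, 39, 18 bp.

194, 39, 18 bp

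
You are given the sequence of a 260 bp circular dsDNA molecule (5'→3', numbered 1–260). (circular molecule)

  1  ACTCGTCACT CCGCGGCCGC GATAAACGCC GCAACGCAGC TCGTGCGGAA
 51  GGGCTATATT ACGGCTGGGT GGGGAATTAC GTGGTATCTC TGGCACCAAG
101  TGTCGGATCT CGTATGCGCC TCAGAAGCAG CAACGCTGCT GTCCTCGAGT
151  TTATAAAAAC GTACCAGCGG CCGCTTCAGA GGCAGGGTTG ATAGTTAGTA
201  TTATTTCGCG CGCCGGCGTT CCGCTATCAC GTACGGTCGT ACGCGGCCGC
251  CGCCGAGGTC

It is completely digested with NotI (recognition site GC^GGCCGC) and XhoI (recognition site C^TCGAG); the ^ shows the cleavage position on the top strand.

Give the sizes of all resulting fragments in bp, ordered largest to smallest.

130, 76, 30, 24 bp

NotI sites (GCGGCCGC) start at positions 13, 167, 243.
NotI cuts after base 2 of each site, so after positions 14, 168, 244.
The XhoI site (CTCGAG) starts at position 144.
XhoI cuts after the first base of each site, so after position 144.
Combined cut positions: 14, 144, 168, 244.
Circular molecule, 4 cuts → 4 fragments:
  15–144 → 130 bp
  145–168 → 24 bp
  169–244 → 76 bp
  245–260 then 1–14 → 16 + 14 = 30 bp
Sorted largest to smallest: 130, 76, 30, 24 bp.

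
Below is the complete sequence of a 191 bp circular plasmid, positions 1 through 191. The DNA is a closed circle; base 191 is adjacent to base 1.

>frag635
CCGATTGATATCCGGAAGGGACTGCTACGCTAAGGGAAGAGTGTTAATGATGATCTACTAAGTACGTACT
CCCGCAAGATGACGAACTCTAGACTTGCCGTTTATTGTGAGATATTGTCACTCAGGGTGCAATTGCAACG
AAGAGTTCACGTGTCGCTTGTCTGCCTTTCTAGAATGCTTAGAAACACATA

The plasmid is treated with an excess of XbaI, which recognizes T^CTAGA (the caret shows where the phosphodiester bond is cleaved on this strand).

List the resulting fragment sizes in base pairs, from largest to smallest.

110, 81 bp

XbaI sites (TCTAGA) start at positions 88, 169.
XbaI cuts after the first base of each site, so after positions 88, 169.
Circular molecule, 2 cuts → 2 fragments:
  89–169 → 81 bp
  170–191 then 1–88 → 22 + 88 = 110 bp
Sorted largest to smallest: 110, 81 bp.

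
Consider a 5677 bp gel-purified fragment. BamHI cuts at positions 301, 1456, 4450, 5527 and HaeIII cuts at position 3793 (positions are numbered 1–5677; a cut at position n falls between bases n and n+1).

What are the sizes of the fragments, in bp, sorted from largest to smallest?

2337, 1155, 1077, 657, 301, 150 bp

Combined cut positions (sorted): 301, 1456, 3793, 4450, 5527.
Linear molecule, 5 cuts → 6 fragments:
  301 − 0 = 301 bp
  1456 − 301 = 1155 bp
  3793 − 1456 = 2337 bp
  4450 − 3793 = 657 bp
  5527 − 4450 = 1077 bp
  5677 − 5527 = 150 bp
Sorted largest to smallest: 2337, 1155, 1077, 657, 301, 150 bp.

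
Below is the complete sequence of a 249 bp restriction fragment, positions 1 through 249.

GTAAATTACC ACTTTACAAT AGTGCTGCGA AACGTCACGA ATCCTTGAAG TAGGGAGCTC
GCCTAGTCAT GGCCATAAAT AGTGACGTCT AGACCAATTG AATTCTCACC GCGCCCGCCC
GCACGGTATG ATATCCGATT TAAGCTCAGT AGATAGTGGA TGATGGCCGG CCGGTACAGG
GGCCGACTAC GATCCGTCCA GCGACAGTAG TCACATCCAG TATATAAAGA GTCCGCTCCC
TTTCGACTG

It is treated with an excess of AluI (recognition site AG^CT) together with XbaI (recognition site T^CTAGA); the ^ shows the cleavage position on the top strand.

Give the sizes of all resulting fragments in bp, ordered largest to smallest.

105, 57, 56, 31 bp

AluI sites (AGCT) start at positions 56, 143.
AluI cuts after base 2 of each site, so after positions 57, 144.
The XbaI site (TCTAGA) starts at position 88.
XbaI cuts after the first base of each site, so after position 88.
Combined cut positions: 57, 88, 144.
Linear molecule, 3 cuts → 4 fragments:
  1–57 → 57 bp
  58–88 → 31 bp
  89–144 → 56 bp
  145–249 → 105 bp
Sorted largest to smallest: 105, 57, 56, 31 bp.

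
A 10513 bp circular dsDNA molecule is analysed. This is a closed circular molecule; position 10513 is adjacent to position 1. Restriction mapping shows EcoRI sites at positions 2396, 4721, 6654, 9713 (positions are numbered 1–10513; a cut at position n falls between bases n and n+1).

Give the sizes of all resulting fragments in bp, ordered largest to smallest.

Circular molecule, 4 cuts → 4 fragments:
  4721 − 2396 = 2325 bp
  6654 − 4721 = 1933 bp
  9713 − 6654 = 3059 bp
  wrap: 10513 − 9713 + 2396 = 3196 bp
Sorted largest to smallest: 3196, 3059, 2325, 1933 bp.

3196, 3059, 2325, 1933 bp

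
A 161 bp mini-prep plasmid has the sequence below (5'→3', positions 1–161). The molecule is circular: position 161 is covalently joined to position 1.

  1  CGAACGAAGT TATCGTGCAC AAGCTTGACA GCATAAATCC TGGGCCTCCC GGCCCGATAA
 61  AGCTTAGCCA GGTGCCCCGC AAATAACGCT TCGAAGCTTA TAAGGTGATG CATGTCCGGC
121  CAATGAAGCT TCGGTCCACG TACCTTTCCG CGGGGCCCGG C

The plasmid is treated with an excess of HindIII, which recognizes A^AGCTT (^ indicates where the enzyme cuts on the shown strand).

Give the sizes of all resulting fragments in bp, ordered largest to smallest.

56, 39, 34, 32 bp

HindIII sites (AAGCTT) start at positions 21, 60, 94, 126.
HindIII cuts after the first base of each site, so after positions 21, 60, 94, 126.
Circular molecule, 4 cuts → 4 fragments:
  22–60 → 39 bp
  61–94 → 34 bp
  95–126 → 32 bp
  127–161 then 1–21 → 35 + 21 = 56 bp
Sorted largest to smallest: 56, 39, 34, 32 bp.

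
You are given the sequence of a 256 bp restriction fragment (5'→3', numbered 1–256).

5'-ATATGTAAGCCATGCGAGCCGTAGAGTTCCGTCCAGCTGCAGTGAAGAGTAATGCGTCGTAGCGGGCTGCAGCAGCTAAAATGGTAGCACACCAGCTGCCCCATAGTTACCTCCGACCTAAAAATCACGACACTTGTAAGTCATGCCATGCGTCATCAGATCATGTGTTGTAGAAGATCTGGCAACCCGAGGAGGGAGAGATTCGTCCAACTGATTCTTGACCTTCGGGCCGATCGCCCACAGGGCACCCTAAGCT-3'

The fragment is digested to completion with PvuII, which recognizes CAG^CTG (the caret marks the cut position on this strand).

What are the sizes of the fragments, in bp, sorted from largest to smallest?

161, 59, 36 bp

PvuII sites (CAGCTG) start at positions 34, 93.
PvuII cuts after base 3 of each site, so after positions 36, 95.
Linear molecule, 2 cuts → 3 fragments:
  1–36 → 36 bp
  37–95 → 59 bp
  96–256 → 161 bp
Sorted largest to smallest: 161, 59, 36 bp.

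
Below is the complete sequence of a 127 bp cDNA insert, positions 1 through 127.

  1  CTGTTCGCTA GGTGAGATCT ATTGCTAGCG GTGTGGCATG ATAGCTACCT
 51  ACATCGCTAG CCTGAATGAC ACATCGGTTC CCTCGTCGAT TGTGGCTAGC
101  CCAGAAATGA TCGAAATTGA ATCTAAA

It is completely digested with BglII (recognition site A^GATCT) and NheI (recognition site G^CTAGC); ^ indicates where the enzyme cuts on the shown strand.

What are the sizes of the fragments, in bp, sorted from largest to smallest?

39, 32, 32, 15, 9 bp

The BglII site (AGATCT) starts at position 15.
BglII cuts after the first base of each site, so after position 15.
NheI sites (GCTAGC) start at positions 24, 56, 95.
NheI cuts after the first base of each site, so after positions 24, 56, 95.
Combined cut positions: 15, 24, 56, 95.
Linear molecule, 4 cuts → 5 fragments:
  1–15 → 15 bp
  16–24 → 9 bp
  25–56 → 32 bp
  57–95 → 39 bp
  96–127 → 32 bp
Sorted largest to smallest: 39, 32, 32, 15, 9 bp.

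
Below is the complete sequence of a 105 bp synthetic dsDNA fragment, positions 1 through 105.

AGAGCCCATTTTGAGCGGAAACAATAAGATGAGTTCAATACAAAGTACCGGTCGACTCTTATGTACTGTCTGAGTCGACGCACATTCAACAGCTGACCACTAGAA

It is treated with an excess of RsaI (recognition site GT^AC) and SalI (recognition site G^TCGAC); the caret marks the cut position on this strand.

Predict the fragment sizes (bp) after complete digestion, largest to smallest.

RsaI sites (GTAC) start at positions 45, 63.
RsaI cuts after base 2 of each site, so after positions 46, 64.
SalI sites (GTCGAC) start at positions 51, 74.
SalI cuts after the first base of each site, so after positions 51, 74.
Combined cut positions: 46, 51, 64, 74.
Linear molecule, 4 cuts → 5 fragments:
  1–46 → 46 bp
  47–51 → 5 bp
  52–64 → 13 bp
  65–74 → 10 bp
  75–105 → 31 bp
Sorted largest to smallest: 46, 31, 13, 10, 5 bp.

46, 31, 13, 10, 5 bp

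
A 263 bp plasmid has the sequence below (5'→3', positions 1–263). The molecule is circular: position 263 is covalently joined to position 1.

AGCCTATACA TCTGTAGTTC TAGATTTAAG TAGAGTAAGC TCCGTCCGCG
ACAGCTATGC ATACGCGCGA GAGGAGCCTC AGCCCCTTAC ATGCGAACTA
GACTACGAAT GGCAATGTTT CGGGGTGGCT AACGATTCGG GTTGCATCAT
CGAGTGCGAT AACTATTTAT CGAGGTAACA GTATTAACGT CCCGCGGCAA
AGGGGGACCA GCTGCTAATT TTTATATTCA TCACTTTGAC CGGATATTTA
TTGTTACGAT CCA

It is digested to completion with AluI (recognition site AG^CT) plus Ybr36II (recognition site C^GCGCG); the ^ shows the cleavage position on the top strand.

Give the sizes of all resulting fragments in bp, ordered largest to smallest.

147, 91, 15, 10 bp

AluI sites (AGCT) start at positions 38, 53, 210.
AluI cuts after base 2 of each site, so after positions 39, 54, 211.
The Ybr36II site (CGCGCG) starts at position 64.
Ybr36II cuts after the first base of each site, so after position 64.
Combined cut positions: 39, 54, 64, 211.
Circular molecule, 4 cuts → 4 fragments:
  40–54 → 15 bp
  55–64 → 10 bp
  65–211 → 147 bp
  212–263 then 1–39 → 52 + 39 = 91 bp
Sorted largest to smallest: 147, 91, 15, 10 bp.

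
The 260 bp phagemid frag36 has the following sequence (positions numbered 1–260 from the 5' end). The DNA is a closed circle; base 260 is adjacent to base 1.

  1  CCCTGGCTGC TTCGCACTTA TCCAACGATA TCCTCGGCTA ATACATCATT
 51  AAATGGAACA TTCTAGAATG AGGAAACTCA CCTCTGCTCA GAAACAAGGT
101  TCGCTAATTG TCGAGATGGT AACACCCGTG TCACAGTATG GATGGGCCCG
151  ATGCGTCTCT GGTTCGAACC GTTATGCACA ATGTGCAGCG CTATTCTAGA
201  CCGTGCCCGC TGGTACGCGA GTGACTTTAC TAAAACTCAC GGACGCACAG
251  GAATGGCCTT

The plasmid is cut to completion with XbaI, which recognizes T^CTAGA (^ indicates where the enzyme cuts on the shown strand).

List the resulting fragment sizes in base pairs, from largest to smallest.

XbaI sites (TCTAGA) start at positions 62, 195.
XbaI cuts after the first base of each site, so after positions 62, 195.
Circular molecule, 2 cuts → 2 fragments:
  63–195 → 133 bp
  196–260 then 1–62 → 65 + 62 = 127 bp
Sorted largest to smallest: 133, 127 bp.

133, 127 bp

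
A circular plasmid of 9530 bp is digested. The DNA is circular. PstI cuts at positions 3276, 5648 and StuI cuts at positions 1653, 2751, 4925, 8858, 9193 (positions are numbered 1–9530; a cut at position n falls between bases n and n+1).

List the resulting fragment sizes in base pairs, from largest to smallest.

3210, 1990, 1649, 1098, 723, 525, 335 bp

Combined cut positions (sorted): 1653, 2751, 3276, 4925, 5648, 8858, 9193.
Circular molecule, 7 cuts → 7 fragments:
  2751 − 1653 = 1098 bp
  3276 − 2751 = 525 bp
  4925 − 3276 = 1649 bp
  5648 − 4925 = 723 bp
  8858 − 5648 = 3210 bp
  9193 − 8858 = 335 bp
  wrap: 9530 − 9193 + 1653 = 1990 bp
Sorted largest to smallest: 3210, 1990, 1649, 1098, 723, 525, 335 bp.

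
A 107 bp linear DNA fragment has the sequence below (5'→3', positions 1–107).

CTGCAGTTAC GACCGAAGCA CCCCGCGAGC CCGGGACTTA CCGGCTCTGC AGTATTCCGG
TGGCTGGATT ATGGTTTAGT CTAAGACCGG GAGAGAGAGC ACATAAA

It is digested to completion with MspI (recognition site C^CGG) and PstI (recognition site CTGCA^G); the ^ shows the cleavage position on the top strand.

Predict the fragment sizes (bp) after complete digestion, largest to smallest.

30, 26, 20, 10, 10, 6, 5 bp

MspI sites (CCGG) start at positions 31, 41, 57, 87.
MspI cuts after the first base of each site, so after positions 31, 41, 57, 87.
PstI sites (CTGCAG) start at positions 1, 47.
PstI cuts after base 5 of each site (before the last base), so after positions 5, 51.
Combined cut positions: 5, 31, 41, 51, 57, 87.
Linear molecule, 6 cuts → 7 fragments:
  1–5 → 5 bp
  6–31 → 26 bp
  32–41 → 10 bp
  42–51 → 10 bp
  52–57 → 6 bp
  58–87 → 30 bp
  88–107 → 20 bp
Sorted largest to smallest: 30, 26, 20, 10, 10, 6, 5 bp.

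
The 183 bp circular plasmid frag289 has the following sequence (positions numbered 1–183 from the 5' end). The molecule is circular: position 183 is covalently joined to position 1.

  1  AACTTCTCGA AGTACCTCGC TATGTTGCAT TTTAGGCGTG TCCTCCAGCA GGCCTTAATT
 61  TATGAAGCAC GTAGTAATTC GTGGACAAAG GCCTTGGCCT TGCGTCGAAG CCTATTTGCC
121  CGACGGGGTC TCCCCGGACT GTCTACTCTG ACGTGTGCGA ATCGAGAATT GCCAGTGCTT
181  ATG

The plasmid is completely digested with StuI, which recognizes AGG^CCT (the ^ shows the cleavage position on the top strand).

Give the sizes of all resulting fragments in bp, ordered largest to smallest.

StuI sites (AGGCCT) start at positions 50, 89.
StuI cuts after base 3 of each site, so after positions 52, 91.
Circular molecule, 2 cuts → 2 fragments:
  53–91 → 39 bp
  92–183 then 1–52 → 92 + 52 = 144 bp
Sorted largest to smallest: 144, 39 bp.

144, 39 bp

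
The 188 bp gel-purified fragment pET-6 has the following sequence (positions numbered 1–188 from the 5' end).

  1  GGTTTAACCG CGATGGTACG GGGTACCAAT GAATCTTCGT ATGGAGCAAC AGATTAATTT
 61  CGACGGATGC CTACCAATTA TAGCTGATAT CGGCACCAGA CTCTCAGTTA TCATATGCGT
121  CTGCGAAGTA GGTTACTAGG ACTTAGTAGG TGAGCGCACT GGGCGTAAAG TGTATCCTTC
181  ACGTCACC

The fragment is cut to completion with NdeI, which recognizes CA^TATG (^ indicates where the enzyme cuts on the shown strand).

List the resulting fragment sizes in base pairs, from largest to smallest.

The NdeI site (CATATG) starts at position 112.
NdeI cuts after base 2 of each site, so after position 113.
Linear molecule, 1 cut → 2 fragments:
  1–113 → 113 bp
  114–188 → 75 bp
Sorted largest to smallest: 113, 75 bp.

113, 75 bp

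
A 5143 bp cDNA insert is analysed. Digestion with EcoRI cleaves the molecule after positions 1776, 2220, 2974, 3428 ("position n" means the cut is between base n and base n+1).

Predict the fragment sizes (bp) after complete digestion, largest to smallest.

1776, 1715, 754, 454, 444 bp

Linear molecule, 4 cuts → 5 fragments:
  1776 − 0 = 1776 bp
  2220 − 1776 = 444 bp
  2974 − 2220 = 754 bp
  3428 − 2974 = 454 bp
  5143 − 3428 = 1715 bp
Sorted largest to smallest: 1776, 1715, 754, 454, 444 bp.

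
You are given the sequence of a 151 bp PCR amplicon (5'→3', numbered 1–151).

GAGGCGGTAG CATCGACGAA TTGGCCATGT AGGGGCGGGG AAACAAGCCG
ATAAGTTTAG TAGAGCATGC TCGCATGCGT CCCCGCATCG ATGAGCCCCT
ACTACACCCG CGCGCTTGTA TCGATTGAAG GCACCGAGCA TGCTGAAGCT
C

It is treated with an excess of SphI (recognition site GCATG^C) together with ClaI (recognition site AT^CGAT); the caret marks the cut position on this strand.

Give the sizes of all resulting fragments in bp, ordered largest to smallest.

SphI sites (GCATGC) start at positions 65, 73, 138.
SphI cuts after base 5 of each site (before the last base), so after positions 69, 77, 142.
ClaI sites (ATCGAT) start at positions 87, 120.
ClaI cuts after base 2 of each site, so after positions 88, 121.
Combined cut positions: 69, 77, 88, 121, 142.
Linear molecule, 5 cuts → 6 fragments:
  1–69 → 69 bp
  70–77 → 8 bp
  78–88 → 11 bp
  89–121 → 33 bp
  122–142 → 21 bp
  143–151 → 9 bp
Sorted largest to smallest: 69, 33, 21, 11, 9, 8 bp.

69, 33, 21, 11, 9, 8 bp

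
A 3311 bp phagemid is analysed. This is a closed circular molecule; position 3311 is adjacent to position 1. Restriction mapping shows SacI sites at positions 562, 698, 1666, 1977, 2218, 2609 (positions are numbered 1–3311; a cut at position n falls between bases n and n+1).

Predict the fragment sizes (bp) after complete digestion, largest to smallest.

1264, 968, 391, 311, 241, 136 bp

Circular molecule, 6 cuts → 6 fragments:
  698 − 562 = 136 bp
  1666 − 698 = 968 bp
  1977 − 1666 = 311 bp
  2218 − 1977 = 241 bp
  2609 − 2218 = 391 bp
  wrap: 3311 − 2609 + 562 = 1264 bp
Sorted largest to smallest: 1264, 968, 391, 311, 241, 136 bp.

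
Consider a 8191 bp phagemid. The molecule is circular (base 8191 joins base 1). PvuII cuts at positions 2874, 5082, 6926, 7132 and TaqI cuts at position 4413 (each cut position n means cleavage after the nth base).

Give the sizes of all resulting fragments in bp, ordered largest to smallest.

Combined cut positions (sorted): 2874, 4413, 5082, 6926, 7132.
Circular molecule, 5 cuts → 5 fragments:
  4413 − 2874 = 1539 bp
  5082 − 4413 = 669 bp
  6926 − 5082 = 1844 bp
  7132 − 6926 = 206 bp
  wrap: 8191 − 7132 + 2874 = 3933 bp
Sorted largest to smallest: 3933, 1844, 1539, 669, 206 bp.

3933, 1844, 1539, 669, 206 bp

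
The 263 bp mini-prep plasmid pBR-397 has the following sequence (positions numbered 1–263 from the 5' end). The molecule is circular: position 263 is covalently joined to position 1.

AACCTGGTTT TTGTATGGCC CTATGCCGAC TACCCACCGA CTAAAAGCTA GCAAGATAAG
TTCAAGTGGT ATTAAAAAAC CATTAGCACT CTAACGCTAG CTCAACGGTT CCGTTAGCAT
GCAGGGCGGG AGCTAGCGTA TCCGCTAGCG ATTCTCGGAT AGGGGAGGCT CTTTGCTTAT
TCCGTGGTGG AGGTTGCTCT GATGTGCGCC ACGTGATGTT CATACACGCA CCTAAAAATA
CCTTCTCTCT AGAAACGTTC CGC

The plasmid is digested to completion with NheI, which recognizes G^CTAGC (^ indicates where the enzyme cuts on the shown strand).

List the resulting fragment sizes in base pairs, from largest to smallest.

NheI sites (GCTAGC) start at positions 47, 96, 132, 144.
NheI cuts after the first base of each site, so after positions 47, 96, 132, 144.
Circular molecule, 4 cuts → 4 fragments:
  48–96 → 49 bp
  97–132 → 36 bp
  133–144 → 12 bp
  145–263 then 1–47 → 119 + 47 = 166 bp
Sorted largest to smallest: 166, 49, 36, 12 bp.

166, 49, 36, 12 bp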